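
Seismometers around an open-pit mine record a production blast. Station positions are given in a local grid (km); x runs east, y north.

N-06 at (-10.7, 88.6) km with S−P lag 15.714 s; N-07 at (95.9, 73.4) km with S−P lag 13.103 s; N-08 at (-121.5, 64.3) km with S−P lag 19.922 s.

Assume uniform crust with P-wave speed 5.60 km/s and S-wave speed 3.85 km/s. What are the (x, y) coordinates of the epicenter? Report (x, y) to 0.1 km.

Distance from S−P lag: d = Δt · v_P v_S / (v_P − v_S) = Δt · (5.60·3.85)/(5.60−3.85) ≈ 12.3200·Δt.
So d_N-06 = 193.60, d_N-07 = 161.43, d_N-08 = 245.44 km.
Circle about each station: (x + 10.7)² + (y − 88.6)² = 193.60²; (x − 95.9)² + (y − 73.4)² = 161.43²; (x + 121.5)² + (y − 64.3)² = 245.44².
Subtracting pairs of circle equations eliminates x²+y² and gives linear equations (the radical axes):
213.2 x − 30.4 y = 18041.24
-221.6 x − 48.6 y = -11827.54
Solving the 2×2 system: x ≈ 72.3, y ≈ -86.3 km.

(72.3, -86.3)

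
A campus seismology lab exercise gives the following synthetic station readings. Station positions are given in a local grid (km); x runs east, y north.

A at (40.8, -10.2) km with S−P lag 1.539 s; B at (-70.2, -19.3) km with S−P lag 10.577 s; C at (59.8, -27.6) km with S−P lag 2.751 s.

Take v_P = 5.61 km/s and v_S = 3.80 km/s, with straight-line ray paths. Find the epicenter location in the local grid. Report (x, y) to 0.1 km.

Distance from S−P lag: d = Δt · v_P v_S / (v_P − v_S) = Δt · (5.61·3.80)/(5.61−3.80) ≈ 11.7779·Δt.
So d_A = 18.13, d_B = 124.57, d_C = 32.40 km.
Circle about each station: (x − 40.8)² + (y + 10.2)² = 18.13²; (x + 70.2)² + (y + 19.3)² = 124.57²; (x − 59.8)² + (y + 27.6)² = 32.40².
Subtracting pairs of circle equations eliminates x²+y² and gives linear equations (the radical axes):
-222.0 x − 18.2 y = -11657.14
38.0 x − 34.8 y = 1848.06
Solving the 2×2 system: x ≈ 52.2, y ≈ 3.9 km.

(52.2, 3.9)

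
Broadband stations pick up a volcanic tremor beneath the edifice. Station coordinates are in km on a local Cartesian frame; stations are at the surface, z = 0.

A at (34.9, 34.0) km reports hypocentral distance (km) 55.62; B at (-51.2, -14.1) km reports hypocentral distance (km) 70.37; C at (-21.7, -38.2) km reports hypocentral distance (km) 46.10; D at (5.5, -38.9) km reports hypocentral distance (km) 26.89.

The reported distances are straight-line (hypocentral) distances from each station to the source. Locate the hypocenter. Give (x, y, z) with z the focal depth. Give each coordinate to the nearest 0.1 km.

(18.2, -17.9, 11.0)

Each station gives a sphere (x−x_i)² + (y−y_i)² + z² = d_i² (stations at z=0).
Subtracting the A sphere from B and C: z² cancels, leaving linear equations in x and y:
-172.2 x − 96.2 y = -1412.11
-113.2 x − 144.4 y = 524.49
Solving: x ≈ 18.200, y ≈ -17.900 km (keep extra digits for the depth step; rounded: 18.2, -17.9).
Then from the A sphere: z² = 55.62² − (x − 34.9)² − (y − 34.0)² with x = 18.200, y = -17.900, so z ≈ 11.004 ≈ 11.0 km.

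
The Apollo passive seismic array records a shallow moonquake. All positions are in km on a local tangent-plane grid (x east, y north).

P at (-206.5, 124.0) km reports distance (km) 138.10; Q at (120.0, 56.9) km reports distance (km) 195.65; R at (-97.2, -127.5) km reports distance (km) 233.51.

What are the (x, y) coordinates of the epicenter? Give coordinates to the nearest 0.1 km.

(-69.8, 104.4)

Circle about each station: (x + 206.5)² + (y − 124.0)² = 138.10²; (x − 120.0)² + (y − 56.9)² = 195.65²; (x + 97.2)² + (y + 127.5)² = 233.51².
Subtracting the P equation from the Q and R equations removes the quadratic terms:
653.0 x − 134.2 y = -59587.95
218.6 x − 503.0 y = -67769.47
Solving the 2×2 system: x ≈ -69.8, y ≈ 104.4 km.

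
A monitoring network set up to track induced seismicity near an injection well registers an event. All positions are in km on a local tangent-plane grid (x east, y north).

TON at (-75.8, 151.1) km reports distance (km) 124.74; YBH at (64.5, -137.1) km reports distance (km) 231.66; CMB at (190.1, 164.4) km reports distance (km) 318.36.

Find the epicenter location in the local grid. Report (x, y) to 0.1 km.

Circle about each station: (x + 75.8)² + (y − 151.1)² = 124.74²; (x − 64.5)² + (y + 137.1)² = 231.66²; (x − 190.1)² + (y − 164.4)² = 318.36².
Subtracting the TON equation from the YBH and CMB equations removes the quadratic terms:
280.6 x − 576.4 y = -43726.48
531.8 x + 26.6 y = -51204.50
Solving the 2×2 system: x ≈ -97.7, y ≈ 28.3 km.
Check against TON (with the unrounded x, y): √((x + 75.8)²+(y − 151.1)²) = 124.74 ≈ 124.74 km. ✓

x ≈ -97.7 km, y ≈ 28.3 km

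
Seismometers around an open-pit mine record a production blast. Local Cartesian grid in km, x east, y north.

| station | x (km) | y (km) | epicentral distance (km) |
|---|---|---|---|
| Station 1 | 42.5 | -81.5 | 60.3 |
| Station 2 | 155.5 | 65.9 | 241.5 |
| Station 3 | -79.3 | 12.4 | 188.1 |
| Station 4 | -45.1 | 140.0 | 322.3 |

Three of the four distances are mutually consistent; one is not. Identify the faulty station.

Solve using three stations at a time. Using Station 1, Station 2, Station 3 (subtract circle equations pairwise → linear system) gives (x, y) ≈ (30.2, -140.6).
Distances from that point to each station vs reported:
  Station 1: calculated 60.3 vs reported 60.3 → residual 0.0 km
  Station 2: calculated 241.5 vs reported 241.5 → residual 0.0 km
  Station 3: calculated 188.1 vs reported 188.1 → residual 0.0 km
  Station 4: calculated 290.5 vs reported 322.3 → residual 31.8 km
Station 1, Station 2, Station 3 are mutually consistent (residuals ≈ 0); Station 4 is off by 31.8 km.

Station 4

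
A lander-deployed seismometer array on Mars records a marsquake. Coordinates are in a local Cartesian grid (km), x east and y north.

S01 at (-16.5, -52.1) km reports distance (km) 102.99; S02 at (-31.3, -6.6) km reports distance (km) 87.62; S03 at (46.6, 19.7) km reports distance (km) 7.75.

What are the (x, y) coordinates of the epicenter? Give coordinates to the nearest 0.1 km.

Circle about each station: (x + 16.5)² + (y + 52.1)² = 102.99²; (x + 31.3)² + (y + 6.6)² = 87.62²; (x − 46.6)² + (y − 19.7)² = 7.75².
Subtracting the S01 equation from the S02 and S03 equations removes the quadratic terms:
-29.6 x + 91.0 y = 966.27
126.2 x + 143.6 y = 10119.87
Solving the 2×2 system: x ≈ 49.7, y ≈ 26.8 km.

x ≈ 49.7 km, y ≈ 26.8 km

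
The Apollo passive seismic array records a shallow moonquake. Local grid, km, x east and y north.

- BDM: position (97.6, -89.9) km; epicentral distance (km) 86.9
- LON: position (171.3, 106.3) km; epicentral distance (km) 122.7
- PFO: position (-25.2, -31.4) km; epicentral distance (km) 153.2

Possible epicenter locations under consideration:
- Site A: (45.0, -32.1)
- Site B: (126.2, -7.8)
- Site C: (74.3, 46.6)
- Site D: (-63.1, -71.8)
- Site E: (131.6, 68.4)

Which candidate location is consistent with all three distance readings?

For each candidate, compare |candidate − station| to the reported distance:
Site A: residuals BDM 8.7, LON 64.7, PFO 83.0 → max 83.0 km
Site B: residuals BDM 0.0, LON 0.0, PFO 0.0 → max 0.0 km
Site C: residuals BDM 51.6, LON 8.8, PFO 26.8 → max 51.6 km
Site D: residuals BDM 74.8, LON 171.7, PFO 97.8 → max 171.7 km
Site E: residuals BDM 75.0, LON 67.8, PFO 32.7 → max 75.0 km
Only Site B has all residuals ≈ 0.

Site B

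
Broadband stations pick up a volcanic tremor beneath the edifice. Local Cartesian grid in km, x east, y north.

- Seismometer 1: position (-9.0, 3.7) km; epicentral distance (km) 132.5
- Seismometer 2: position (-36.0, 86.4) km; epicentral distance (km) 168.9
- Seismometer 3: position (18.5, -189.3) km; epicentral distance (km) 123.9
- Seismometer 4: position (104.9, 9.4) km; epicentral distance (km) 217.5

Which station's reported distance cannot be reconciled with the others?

Seismometer 2

Solve using three stations at a time. Using Seismometer 1, Seismometer 3, Seismometer 4 (subtract circle equations pairwise → linear system) gives (x, y) ≈ (-76.8, -110.1).
Distances from that point to each station vs reported:
  Seismometer 1: calculated 132.5 vs reported 132.5 → residual 0.0 km
  Seismometer 2: calculated 200.7 vs reported 168.9 → residual 31.8 km
  Seismometer 3: calculated 123.9 vs reported 123.9 → residual 0.0 km
  Seismometer 4: calculated 217.5 vs reported 217.5 → residual 0.0 km
Seismometer 1, Seismometer 3, Seismometer 4 are mutually consistent (residuals ≈ 0); Seismometer 2 is off by 31.8 km.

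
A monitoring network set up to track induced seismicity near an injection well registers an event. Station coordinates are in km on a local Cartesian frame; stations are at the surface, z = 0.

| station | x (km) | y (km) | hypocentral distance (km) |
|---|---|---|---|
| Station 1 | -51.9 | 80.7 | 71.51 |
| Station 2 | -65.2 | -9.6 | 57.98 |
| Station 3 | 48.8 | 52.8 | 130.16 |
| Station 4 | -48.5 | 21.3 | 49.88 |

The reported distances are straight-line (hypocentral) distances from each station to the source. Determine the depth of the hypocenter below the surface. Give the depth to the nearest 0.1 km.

44.0 km

Each station gives a sphere (x−x_i)² + (y−y_i)² + z² = d_i² (stations at z=0).
Subtracting the Station 1 sphere from Station 2 and Station 3: z² cancels, leaving linear equations in x and y:
-26.6 x − 180.6 y = -3110.90
201.4 x − 55.8 y = -15864.77
Solving: x ≈ -71.099, y ≈ 27.697 km (keep extra digits for the depth step; rounded: -71.1, 27.7).
Then from the Station 1 sphere: z² = 71.51² − (x + 51.9)² − (y − 80.7)² with x = -71.099, y = 27.697, so z ≈ 43.997 ≈ 44.0 km.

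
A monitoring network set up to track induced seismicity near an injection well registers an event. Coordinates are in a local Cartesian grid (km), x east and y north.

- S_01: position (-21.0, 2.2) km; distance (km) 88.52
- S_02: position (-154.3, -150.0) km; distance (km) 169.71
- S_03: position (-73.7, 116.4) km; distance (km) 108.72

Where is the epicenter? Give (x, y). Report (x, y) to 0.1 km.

Circle about each station: (x + 21.0)² + (y − 2.2)² = 88.52²; (x + 154.3)² + (y + 150.0)² = 169.71²; (x + 73.7)² + (y − 116.4)² = 108.72².
Subtracting pairs of circle equations eliminates x²+y² and gives linear equations (the radical axes):
-266.6 x − 304.4 y = 24896.96
-105.4 x + 228.4 y = 14550.56
Solving the 2×2 system: x ≈ -108.8, y ≈ 13.5 km.
Check against S_01 (with the unrounded x, y): √((x + 21.0)²+(y − 2.2)²) = 88.52 ≈ 88.52 km. ✓

-108.8 km east, 13.5 km north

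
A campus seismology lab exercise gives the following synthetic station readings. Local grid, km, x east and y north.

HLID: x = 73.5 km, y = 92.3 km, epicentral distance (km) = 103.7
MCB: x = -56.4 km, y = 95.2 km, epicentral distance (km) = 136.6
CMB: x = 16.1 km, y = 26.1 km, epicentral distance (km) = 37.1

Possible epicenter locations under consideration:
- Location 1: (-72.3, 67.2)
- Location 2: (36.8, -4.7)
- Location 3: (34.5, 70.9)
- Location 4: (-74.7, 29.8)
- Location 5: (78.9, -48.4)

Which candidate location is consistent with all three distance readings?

Location 2

For each candidate, compare |candidate − station| to the reported distance:
Location 1: residuals HLID 44.2, MCB 104.4, CMB 60.4 → max 104.4 km
Location 2: residuals HLID 0.0, MCB 0.0, CMB 0.0 → max 0.0 km
Location 3: residuals HLID 59.2, MCB 42.5, CMB 11.3 → max 59.2 km
Location 4: residuals HLID 57.1, MCB 68.7, CMB 53.8 → max 68.7 km
Location 5: residuals HLID 37.1, MCB 60.7, CMB 60.3 → max 60.7 km
Only Location 2 has all residuals ≈ 0.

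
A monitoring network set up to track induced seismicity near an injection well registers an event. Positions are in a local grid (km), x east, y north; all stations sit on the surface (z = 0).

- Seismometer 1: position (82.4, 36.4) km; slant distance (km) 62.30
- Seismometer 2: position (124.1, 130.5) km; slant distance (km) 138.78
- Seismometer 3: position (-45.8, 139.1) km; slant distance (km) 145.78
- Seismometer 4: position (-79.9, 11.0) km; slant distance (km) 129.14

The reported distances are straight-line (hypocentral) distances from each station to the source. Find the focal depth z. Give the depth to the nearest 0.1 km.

z ≈ 44.9 km

Each station gives a sphere (x−x_i)² + (y−y_i)² + z² = d_i² (stations at z=0).
Subtracting the Seismometer 1 sphere from Seismometer 2 and Seismometer 3: z² cancels, leaving linear equations in x and y:
83.4 x + 188.2 y = 8937.74
-256.4 x + 205.4 y = -4038.79
Solving: x ≈ 39.702, y ≈ 29.897 km (keep extra digits for the depth step; rounded: 39.7, 29.9).
Then from the Seismometer 1 sphere: z² = 62.30² − (x − 82.4)² − (y − 36.4)² with x = 39.702, y = 29.897, so z ≈ 44.899 ≈ 44.9 km.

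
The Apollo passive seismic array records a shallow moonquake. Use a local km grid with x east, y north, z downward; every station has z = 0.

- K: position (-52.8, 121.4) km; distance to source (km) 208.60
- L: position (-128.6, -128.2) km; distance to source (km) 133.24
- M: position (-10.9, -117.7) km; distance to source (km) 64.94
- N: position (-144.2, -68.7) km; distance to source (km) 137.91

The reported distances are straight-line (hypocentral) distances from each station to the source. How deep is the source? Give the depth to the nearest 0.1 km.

Each station gives a sphere (x−x_i)² + (y−y_i)² + z² = d_i² (stations at z=0).
Subtracting the K sphere from L and M: z² cancels, leaving linear equations in x and y:
-151.6 x − 499.2 y = 41208.46
83.8 x − 478.2 y = 35743.06
Solving: x ≈ -16.295, y ≈ -77.601 km (keep extra digits for the depth step; rounded: -16.3, -77.6).
Then from the K sphere: z² = 208.60² − (x + 52.8)² − (y − 121.4)² with x = -16.295, y = -77.601, so z ≈ 50.793 ≈ 50.8 km.

depth ≈ 50.8 km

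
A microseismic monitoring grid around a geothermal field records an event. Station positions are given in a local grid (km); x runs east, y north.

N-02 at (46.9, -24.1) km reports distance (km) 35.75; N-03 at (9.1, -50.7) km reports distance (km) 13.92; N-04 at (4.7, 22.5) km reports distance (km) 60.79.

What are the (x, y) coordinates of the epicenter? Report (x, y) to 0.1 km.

Circle about each station: (x − 46.9)² + (y + 24.1)² = 35.75²; (x − 9.1)² + (y + 50.7)² = 13.92²; (x − 4.7)² + (y − 22.5)² = 60.79².
Subtracting pairs of circle equations eliminates x²+y² and gives linear equations (the radical axes):
-75.6 x − 53.2 y = 957.18
-84.4 x + 93.2 y = -4669.44
Solving the 2×2 system: x ≈ 13.8, y ≈ -37.6 km.
Check against N-02 (with the unrounded x, y): √((x − 46.9)²+(y + 24.1)²) = 35.75 ≈ 35.75 km. ✓

13.8 km east, -37.6 km north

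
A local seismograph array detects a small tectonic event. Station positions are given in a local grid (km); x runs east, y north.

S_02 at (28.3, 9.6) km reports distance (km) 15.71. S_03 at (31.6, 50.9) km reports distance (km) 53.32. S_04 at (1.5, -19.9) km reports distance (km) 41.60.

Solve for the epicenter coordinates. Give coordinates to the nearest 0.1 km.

Circle about each station: (x − 28.3)² + (y − 9.6)² = 15.71²; (x − 31.6)² + (y − 50.9)² = 53.32²; (x − 1.5)² + (y + 19.9)² = 41.60².
Subtracting the S_02 equation from the S_03 and S_04 equations removes the quadratic terms:
6.6 x + 82.6 y = 100.10
-53.6 x − 59.0 y = -1978.55
Solving the 2×2 system: x ≈ 39.0, y ≈ -1.9 km.

39.0 km east, -1.9 km north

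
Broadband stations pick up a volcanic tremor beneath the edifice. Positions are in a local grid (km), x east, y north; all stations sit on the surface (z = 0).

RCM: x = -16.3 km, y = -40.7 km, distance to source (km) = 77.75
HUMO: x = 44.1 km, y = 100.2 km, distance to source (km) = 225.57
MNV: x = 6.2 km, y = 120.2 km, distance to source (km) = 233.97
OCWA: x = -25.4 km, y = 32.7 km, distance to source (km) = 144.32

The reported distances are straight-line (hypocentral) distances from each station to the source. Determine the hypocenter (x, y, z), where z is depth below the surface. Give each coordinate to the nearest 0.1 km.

x ≈ -38.5 km, y ≈ -106.9 km, depth ≈ 34.2 km

Each station gives a sphere (x−x_i)² + (y−y_i)² + z² = d_i² (stations at z=0).
Subtracting the RCM sphere from HUMO and MNV: z² cancels, leaving linear equations in x and y:
120.8 x + 281.8 y = -34774.09
45.0 x + 321.8 y = -36132.60
Solving: x ≈ -38.490, y ≈ -106.900 km (keep extra digits for the depth step; rounded: -38.5, -106.9).
Then from the RCM sphere: z² = 77.75² − (x + 16.3)² − (y + 40.7)² with x = -38.490, y = -106.900, so z ≈ 34.209 ≈ 34.2 km.
Check against OCWA (with the unrounded solution): distance 144.33 ≈ 144.32 km. ✓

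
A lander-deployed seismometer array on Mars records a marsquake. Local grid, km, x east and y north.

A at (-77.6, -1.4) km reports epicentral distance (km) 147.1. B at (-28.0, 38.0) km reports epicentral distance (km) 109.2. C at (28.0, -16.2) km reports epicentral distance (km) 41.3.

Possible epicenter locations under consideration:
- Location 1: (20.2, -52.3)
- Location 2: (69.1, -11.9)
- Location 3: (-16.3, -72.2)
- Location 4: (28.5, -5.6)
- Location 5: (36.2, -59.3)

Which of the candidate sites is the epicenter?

Location 2

For each candidate, compare |candidate − station| to the reported distance:
Location 1: residuals A 36.8, B 6.8, C 4.4 → max 36.8 km
Location 2: residuals A 0.0, B 0.0, C 0.0 → max 0.0 km
Location 3: residuals A 53.4, B 1.6, C 30.1 → max 53.4 km
Location 4: residuals A 40.9, B 37.8, C 30.7 → max 40.9 km
Location 5: residuals A 19.4, B 7.4, C 2.6 → max 19.4 km
Only Location 2 has all residuals ≈ 0.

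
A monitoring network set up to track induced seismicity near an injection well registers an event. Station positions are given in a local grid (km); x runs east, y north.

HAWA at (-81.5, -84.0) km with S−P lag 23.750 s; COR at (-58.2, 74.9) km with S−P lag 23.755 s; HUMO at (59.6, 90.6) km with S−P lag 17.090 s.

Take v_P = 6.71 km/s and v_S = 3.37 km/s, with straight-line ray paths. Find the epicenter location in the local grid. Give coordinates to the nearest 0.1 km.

Distance from S−P lag: d = Δt · v_P v_S / (v_P − v_S) = Δt · (6.71·3.37)/(6.71−3.37) ≈ 6.7703·Δt.
So d_HAWA = 160.79, d_COR = 160.83, d_HUMO = 115.70 km.
Circle about each station: (x + 81.5)² + (y + 84.0)² = 160.79²; (x + 58.2)² + (y − 74.9)² = 160.83²; (x − 59.6)² + (y − 90.6)² = 115.70².
Subtracting pairs of circle equations eliminates x²+y² and gives linear equations (the radical axes):
46.6 x + 317.8 y = -4713.86
282.2 x + 349.2 y = 10529.20
Solving the 2×2 system: x ≈ 68.0, y ≈ -24.8 km.

x ≈ 68.0 km, y ≈ -24.8 km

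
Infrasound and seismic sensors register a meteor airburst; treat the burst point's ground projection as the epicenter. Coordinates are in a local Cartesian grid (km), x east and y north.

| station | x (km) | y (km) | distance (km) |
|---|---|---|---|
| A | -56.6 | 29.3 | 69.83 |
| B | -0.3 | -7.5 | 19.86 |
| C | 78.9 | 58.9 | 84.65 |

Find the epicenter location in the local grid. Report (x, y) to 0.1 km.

Circle about each station: (x + 56.6)² + (y − 29.3)² = 69.83²; (x + 0.3)² + (y + 7.5)² = 19.86²; (x − 78.9)² + (y − 58.9)² = 84.65².
Subtracting pairs of circle equations eliminates x²+y² and gives linear equations (the radical axes):
112.6 x − 73.6 y = 476.10
271.0 x + 59.2 y = 3342.98
Solving the 2×2 system: x ≈ 10.3, y ≈ 9.3 km.

(10.3, 9.3)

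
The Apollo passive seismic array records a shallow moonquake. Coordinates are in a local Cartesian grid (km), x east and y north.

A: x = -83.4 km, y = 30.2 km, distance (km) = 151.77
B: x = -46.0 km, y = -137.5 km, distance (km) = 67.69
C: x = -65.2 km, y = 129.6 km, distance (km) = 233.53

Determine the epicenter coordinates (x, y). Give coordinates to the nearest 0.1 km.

(5.1, -93.1)

Circle about each station: (x + 83.4)² + (y − 30.2)² = 151.77²; (x + 46.0)² + (y + 137.5)² = 67.69²; (x + 65.2)² + (y − 129.6)² = 233.53².
Subtracting the A equation from the B and C equations removes the quadratic terms:
74.8 x − 335.4 y = 31606.85
36.4 x + 198.8 y = -18322.53
Solving the 2×2 system: x ≈ 5.1, y ≈ -93.1 km.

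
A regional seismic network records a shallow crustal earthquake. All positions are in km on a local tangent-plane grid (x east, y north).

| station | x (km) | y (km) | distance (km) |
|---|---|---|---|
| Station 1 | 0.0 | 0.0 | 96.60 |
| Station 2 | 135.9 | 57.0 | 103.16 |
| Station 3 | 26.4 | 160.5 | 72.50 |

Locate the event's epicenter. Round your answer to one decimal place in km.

37.8 km east, 88.9 km north

Circle about each station: x² + y² = 96.60²; (x − 135.9)² + (y − 57.0)² = 103.16²; (x − 26.4)² + (y − 160.5)² = 72.50².
Subtracting pairs of circle equations eliminates x²+y² and gives linear equations (the radical axes):
271.8 x + 114.0 y = 20407.38
52.8 x + 321.0 y = 30532.52
Solving the 2×2 system: x ≈ 37.8, y ≈ 88.9 km.
Check against Station 1 (with the unrounded x, y): √(x²+y²) = 96.60 ≈ 96.60 km. ✓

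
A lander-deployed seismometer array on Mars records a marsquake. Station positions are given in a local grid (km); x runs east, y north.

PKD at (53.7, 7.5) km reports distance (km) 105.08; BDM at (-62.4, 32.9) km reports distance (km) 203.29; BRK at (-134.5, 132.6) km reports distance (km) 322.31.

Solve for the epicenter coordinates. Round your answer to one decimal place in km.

Circle about each station: (x − 53.7)² + (y − 7.5)² = 105.08²; (x + 62.4)² + (y − 32.9)² = 203.29²; (x + 134.5)² + (y − 132.6)² = 322.31².
Subtracting the PKD equation from the BDM and BRK equations removes the quadratic terms:
-232.2 x + 50.8 y = -28248.79
-376.4 x + 250.2 y = -60108.86
Solving the 2×2 system: x ≈ 103.0, y ≈ -85.3 km.
Check against PKD (with the unrounded x, y): √((x − 53.7)²+(y − 7.5)²) = 105.08 ≈ 105.08 km. ✓

103.0 km east, -85.3 km north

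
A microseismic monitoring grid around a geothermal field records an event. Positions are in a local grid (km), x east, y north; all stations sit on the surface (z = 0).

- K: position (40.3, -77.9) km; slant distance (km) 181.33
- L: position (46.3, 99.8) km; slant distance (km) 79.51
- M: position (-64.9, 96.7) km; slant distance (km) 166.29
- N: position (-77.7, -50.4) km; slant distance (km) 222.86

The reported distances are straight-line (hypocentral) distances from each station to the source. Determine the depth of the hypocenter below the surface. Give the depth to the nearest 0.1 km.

66.5 km

Each station gives a sphere (x−x_i)² + (y−y_i)² + z² = d_i² (stations at z=0).
Subtracting the K sphere from L and M: z² cancels, leaving linear equations in x and y:
12.0 x + 355.4 y = 30969.96
-210.4 x + 349.2 y = 11098.60
Solving: x ≈ 87.002, y ≈ 84.204 km (keep extra digits for the depth step; rounded: 87.0, 84.2).
Then from the K sphere: z² = 181.33² − (x − 40.3)² − (y + 77.9)² with x = 87.002, y = 84.204, so z ≈ 66.497 ≈ 66.5 km.
Check against N (with the unrounded solution): distance 222.86 ≈ 222.86 km. ✓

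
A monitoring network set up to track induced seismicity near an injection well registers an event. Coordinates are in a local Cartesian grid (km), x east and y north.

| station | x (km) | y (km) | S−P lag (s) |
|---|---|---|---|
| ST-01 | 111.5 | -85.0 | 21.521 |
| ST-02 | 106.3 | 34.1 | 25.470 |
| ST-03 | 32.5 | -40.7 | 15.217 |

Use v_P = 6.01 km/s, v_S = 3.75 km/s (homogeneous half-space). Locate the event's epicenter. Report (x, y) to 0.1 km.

-101.4 km east, -112.1 km north

Distance from S−P lag: d = Δt · v_P v_S / (v_P − v_S) = Δt · (6.01·3.75)/(6.01−3.75) ≈ 9.9723·Δt.
So d_ST-01 = 214.61, d_ST-02 = 254.00, d_ST-03 = 151.75 km.
Circle about each station: (x − 111.5)² + (y + 85.0)² = 214.61²; (x − 106.3)² + (y − 34.1)² = 254.00²; (x − 32.5)² + (y + 40.7)² = 151.75².
Subtracting the ST-01 equation from the ST-02 and ST-03 equations removes the quadratic terms:
-10.4 x + 238.2 y = -25653.30
-158.0 x + 88.6 y = 6084.88
Solving the 2×2 system: x ≈ -101.4, y ≈ -112.1 km.
Check against ST-01 (with the unrounded x, y): √((x − 111.5)²+(y + 85.0)²) = 214.61 ≈ 214.61 km. ✓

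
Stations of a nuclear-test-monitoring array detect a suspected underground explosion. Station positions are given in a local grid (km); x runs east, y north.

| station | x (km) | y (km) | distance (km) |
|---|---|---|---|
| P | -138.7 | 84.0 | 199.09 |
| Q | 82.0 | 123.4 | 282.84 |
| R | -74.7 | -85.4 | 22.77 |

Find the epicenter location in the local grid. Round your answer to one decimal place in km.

-82.2 km east, -106.9 km north

Circle about each station: (x + 138.7)² + (y − 84.0)² = 199.09²; (x − 82.0)² + (y − 123.4)² = 282.84²; (x + 74.7)² + (y + 85.4)² = 22.77².
Subtracting the P equation from the Q and R equations removes the quadratic terms:
441.4 x + 78.8 y = -44703.77
128.0 x − 338.8 y = 25697.92
Solving the 2×2 system: x ≈ -82.2, y ≈ -106.9 km.
Check against P (with the unrounded x, y): √((x + 138.7)²+(y − 84.0)²) = 199.09 ≈ 199.09 km. ✓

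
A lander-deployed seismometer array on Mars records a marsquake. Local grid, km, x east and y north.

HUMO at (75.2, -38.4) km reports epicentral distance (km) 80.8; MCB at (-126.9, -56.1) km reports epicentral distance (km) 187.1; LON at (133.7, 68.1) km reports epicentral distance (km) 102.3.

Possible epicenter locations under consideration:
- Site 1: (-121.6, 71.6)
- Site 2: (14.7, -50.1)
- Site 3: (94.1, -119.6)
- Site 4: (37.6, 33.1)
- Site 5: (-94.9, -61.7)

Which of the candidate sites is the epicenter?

For each candidate, compare |candidate − station| to the reported distance:
Site 1: residuals HUMO 144.7, MCB 59.3, LON 153.0 → max 153.0 km
Site 2: residuals HUMO 19.2, MCB 45.4, LON 65.4 → max 65.4 km
Site 3: residuals HUMO 2.6, MCB 42.8, LON 89.5 → max 89.5 km
Site 4: residuals HUMO 0.0, MCB 0.0, LON 0.0 → max 0.0 km
Site 5: residuals HUMO 90.9, MCB 154.6, LON 160.6 → max 160.6 km
Only Site 4 has all residuals ≈ 0.

Site 4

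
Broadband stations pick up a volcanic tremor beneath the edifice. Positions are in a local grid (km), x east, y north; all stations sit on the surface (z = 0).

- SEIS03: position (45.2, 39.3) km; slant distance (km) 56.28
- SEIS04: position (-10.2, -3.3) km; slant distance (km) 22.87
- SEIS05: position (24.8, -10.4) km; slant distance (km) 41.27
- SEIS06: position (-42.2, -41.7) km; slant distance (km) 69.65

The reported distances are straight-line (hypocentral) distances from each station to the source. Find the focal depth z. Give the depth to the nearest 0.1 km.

Each station gives a sphere (x−x_i)² + (y−y_i)² + z² = d_i² (stations at z=0).
Subtracting the SEIS03 sphere from SEIS04 and SEIS05: z² cancels, leaving linear equations in x and y:
-110.8 x − 85.2 y = -828.20
-40.8 x − 99.4 y = -1400.10
Solving: x ≈ -4.904, y ≈ 16.099 km (keep extra digits for the depth step; rounded: -4.9, 16.1).
Then from the SEIS03 sphere: z² = 56.28² − (x − 45.2)² − (y − 39.3)² with x = -4.904, y = 16.099, so z ≈ 10.897 ≈ 10.9 km.

10.9 km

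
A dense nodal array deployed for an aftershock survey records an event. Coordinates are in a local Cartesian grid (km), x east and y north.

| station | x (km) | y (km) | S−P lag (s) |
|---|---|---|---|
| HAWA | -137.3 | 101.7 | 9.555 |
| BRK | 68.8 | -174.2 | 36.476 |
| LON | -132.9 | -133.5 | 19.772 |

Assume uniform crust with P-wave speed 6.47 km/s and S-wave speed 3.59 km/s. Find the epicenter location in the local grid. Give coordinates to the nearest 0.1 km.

Distance from S−P lag: d = Δt · v_P v_S / (v_P − v_S) = Δt · (6.47·3.59)/(6.47−3.59) ≈ 8.0650·Δt.
So d_HAWA = 77.06, d_BRK = 294.18, d_LON = 159.46 km.
Circle about each station: (x + 137.3)² + (y − 101.7)² = 77.06²; (x − 68.8)² + (y + 174.2)² = 294.18²; (x + 132.9)² + (y + 133.5)² = 159.46².
Subtracting the HAWA equation from the BRK and LON equations removes the quadratic terms:
412.2 x − 551.8 y = -74718.73
8.8 x − 470.4 y = -13198.77
Solving the 2×2 system: x ≈ -147.4, y ≈ 25.3 km.
Check against HAWA (with the unrounded x, y): √((x + 137.3)²+(y − 101.7)²) = 77.06 ≈ 77.06 km. ✓

(-147.4, 25.3)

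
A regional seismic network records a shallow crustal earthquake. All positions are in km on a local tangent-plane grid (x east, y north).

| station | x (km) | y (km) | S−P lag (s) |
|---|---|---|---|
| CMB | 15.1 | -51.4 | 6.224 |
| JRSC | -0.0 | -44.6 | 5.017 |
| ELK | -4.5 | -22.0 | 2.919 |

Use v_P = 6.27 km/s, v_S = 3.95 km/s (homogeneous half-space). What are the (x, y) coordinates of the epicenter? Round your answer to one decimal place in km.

Distance from S−P lag: d = Δt · v_P v_S / (v_P − v_S) = Δt · (6.27·3.95)/(6.27−3.95) ≈ 10.6752·Δt.
So d_CMB = 66.44, d_JRSC = 53.56, d_ELK = 31.16 km.
Circle about each station: (x − 15.1)² + (y + 51.4)² = 66.44²; x² + (y + 44.6)² = 53.56²; (x + 4.5)² + (y + 22.0)² = 31.16².
Subtracting the CMB equation from the JRSC and ELK equations removes the quadratic terms:
-30.2 x + 13.6 y = 664.79
-39.2 x + 58.8 y = 1077.61
Solving the 2×2 system: x ≈ -19.7, y ≈ 5.2 km.
Check against CMB (with the unrounded x, y): √((x − 15.1)²+(y + 51.4)²) = 66.44 ≈ 66.44 km. ✓

x ≈ -19.7 km, y ≈ 5.2 km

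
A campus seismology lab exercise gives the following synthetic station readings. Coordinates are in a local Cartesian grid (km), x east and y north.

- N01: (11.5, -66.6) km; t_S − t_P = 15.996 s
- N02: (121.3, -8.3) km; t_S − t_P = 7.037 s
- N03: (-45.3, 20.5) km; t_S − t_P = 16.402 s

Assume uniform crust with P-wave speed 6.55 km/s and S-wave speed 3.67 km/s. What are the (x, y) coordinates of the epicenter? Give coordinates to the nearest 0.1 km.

90.0 km east, 41.4 km north

Distance from S−P lag: d = Δt · v_P v_S / (v_P − v_S) = Δt · (6.55·3.67)/(6.55−3.67) ≈ 8.3467·Δt.
So d_N01 = 133.51, d_N02 = 58.74, d_N03 = 136.90 km.
Circle about each station: (x − 11.5)² + (y + 66.6)² = 133.51²; (x − 121.3)² + (y + 8.3)² = 58.74²; (x + 45.3)² + (y − 20.5)² = 136.90².
Subtracting pairs of circle equations eliminates x²+y² and gives linear equations (the radical axes):
219.6 x + 116.6 y = 24589.30
-113.6 x + 174.2 y = -3012.16
Solving the 2×2 system: x ≈ 90.0, y ≈ 41.4 km.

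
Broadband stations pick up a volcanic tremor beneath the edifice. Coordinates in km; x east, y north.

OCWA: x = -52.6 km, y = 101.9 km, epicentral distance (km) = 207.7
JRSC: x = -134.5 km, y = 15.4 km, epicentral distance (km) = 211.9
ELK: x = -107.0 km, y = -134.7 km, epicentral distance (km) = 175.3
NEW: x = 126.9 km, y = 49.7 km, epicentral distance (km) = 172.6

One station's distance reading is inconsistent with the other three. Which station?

Solve using three stations at a time. Using OCWA, JRSC, ELK (subtract circle equations pairwise → linear system) gives (x, y) ≈ (57.5, -74.2).
Distances from that point to each station vs reported:
  OCWA: calculated 207.7 vs reported 207.7 → residual 0.0 km
  JRSC: calculated 211.9 vs reported 211.9 → residual 0.0 km
  ELK: calculated 175.3 vs reported 175.3 → residual 0.0 km
  NEW: calculated 142.0 vs reported 172.6 → residual 30.6 km
OCWA, JRSC, ELK are mutually consistent (residuals ≈ 0); NEW is off by 30.6 km.

NEW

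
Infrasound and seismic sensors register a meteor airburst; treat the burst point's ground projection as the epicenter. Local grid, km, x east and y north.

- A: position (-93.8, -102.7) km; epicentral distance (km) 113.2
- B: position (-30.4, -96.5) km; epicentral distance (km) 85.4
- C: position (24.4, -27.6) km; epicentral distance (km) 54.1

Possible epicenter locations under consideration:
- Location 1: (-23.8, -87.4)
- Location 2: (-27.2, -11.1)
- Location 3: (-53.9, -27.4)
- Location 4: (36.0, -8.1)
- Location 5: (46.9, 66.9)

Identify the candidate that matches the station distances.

For each candidate, compare |candidate − station| to the reported distance:
Location 1: residuals A 41.5, B 74.2, C 22.7 → max 74.2 km
Location 2: residuals A 0.1, B 0.1, C 0.1 → max 0.1 km
Location 3: residuals A 28.0, B 12.4, C 24.2 → max 28.0 km
Location 4: residuals A 47.4, B 25.2, C 31.4 → max 47.4 km
Location 5: residuals A 107.2, B 95.4, C 43.0 → max 107.2 km
Only Location 2 has all residuals ≈ 0.

Location 2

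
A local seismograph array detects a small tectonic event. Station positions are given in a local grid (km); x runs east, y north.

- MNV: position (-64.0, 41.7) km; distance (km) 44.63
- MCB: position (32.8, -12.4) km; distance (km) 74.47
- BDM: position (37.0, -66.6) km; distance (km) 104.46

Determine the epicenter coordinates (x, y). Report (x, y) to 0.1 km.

x ≈ -39.8 km, y ≈ 4.2 km

Circle about each station: (x + 64.0)² + (y − 41.7)² = 44.63²; (x − 32.8)² + (y + 12.4)² = 74.47²; (x − 37.0)² + (y + 66.6)² = 104.46².
Subtracting the MNV equation from the MCB and BDM equations removes the quadratic terms:
193.6 x − 108.2 y = -8159.23
202.0 x − 216.6 y = -8950.38
Solving the 2×2 system: x ≈ -39.8, y ≈ 4.2 km.
Check against MNV (with the unrounded x, y): √((x + 64.0)²+(y − 41.7)²) = 44.62 ≈ 44.63 km. ✓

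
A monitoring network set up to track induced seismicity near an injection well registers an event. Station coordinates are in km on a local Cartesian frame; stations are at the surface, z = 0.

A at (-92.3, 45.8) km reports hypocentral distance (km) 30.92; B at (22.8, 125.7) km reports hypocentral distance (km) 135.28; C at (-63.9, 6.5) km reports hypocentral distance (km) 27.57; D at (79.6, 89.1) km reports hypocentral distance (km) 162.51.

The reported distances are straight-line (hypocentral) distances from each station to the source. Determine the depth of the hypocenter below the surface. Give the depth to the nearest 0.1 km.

Each station gives a sphere (x−x_i)² + (y−y_i)² + z² = d_i² (stations at z=0).
Subtracting the A sphere from B and C: z² cancels, leaving linear equations in x and y:
230.2 x + 159.8 y = -11641.23
56.8 x − 78.6 y = -6295.53
Solving: x ≈ -70.703, y ≈ 29.003 km (keep extra digits for the depth step; rounded: -70.7, 29.0).
Then from the A sphere: z² = 30.92² − (x + 92.3)² − (y − 45.8)² with x = -70.703, y = 29.003, so z ≈ 14.404 ≈ 14.4 km.

depth ≈ 14.4 km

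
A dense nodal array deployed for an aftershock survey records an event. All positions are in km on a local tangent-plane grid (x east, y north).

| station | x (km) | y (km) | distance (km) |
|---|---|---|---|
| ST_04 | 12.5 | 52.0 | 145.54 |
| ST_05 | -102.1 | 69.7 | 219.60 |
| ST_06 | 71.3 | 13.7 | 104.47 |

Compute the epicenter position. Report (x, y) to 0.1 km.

50.1 km east, -88.6 km north

Circle about each station: (x − 12.5)² + (y − 52.0)² = 145.54²; (x + 102.1)² + (y − 69.7)² = 219.60²; (x − 71.3)² + (y − 13.7)² = 104.47².
Subtracting pairs of circle equations eliminates x²+y² and gives linear equations (the radical axes):
-229.2 x + 35.4 y = -14620.02
117.6 x − 76.6 y = 12679.04
Solving the 2×2 system: x ≈ 50.1, y ≈ -88.6 km.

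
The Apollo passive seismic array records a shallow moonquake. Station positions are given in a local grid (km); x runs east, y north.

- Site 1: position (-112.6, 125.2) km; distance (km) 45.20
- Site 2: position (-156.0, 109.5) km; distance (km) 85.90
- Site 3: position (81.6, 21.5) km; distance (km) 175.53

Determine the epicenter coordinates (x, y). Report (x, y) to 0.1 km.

Circle about each station: (x + 112.6)² + (y − 125.2)² = 45.20²; (x + 156.0)² + (y − 109.5)² = 85.90²; (x − 81.6)² + (y − 21.5)² = 175.53².
Subtracting pairs of circle equations eliminates x²+y² and gives linear equations (the radical axes):
-86.8 x − 31.4 y = 2636.68
388.4 x − 207.4 y = -50000.73
Solving the 2×2 system: x ≈ -70.1, y ≈ 109.8 km.

-70.1 km east, 109.8 km north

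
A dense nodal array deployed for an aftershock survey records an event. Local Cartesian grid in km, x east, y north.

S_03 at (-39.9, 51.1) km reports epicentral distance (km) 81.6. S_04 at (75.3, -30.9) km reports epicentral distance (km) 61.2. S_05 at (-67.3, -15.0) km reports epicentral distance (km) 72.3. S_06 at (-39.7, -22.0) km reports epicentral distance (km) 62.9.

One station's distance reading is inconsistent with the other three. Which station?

S_05

Solve using three stations at a time. Using S_03, S_04, S_06 (subtract circle equations pairwise → linear system) gives (x, y) ≈ (20.5, -3.8).
Distances from that point to each station vs reported:
  S_03: calculated 81.6 vs reported 81.6 → residual 0.0 km
  S_04: calculated 61.2 vs reported 61.2 → residual 0.0 km
  S_05: calculated 88.5 vs reported 72.3 → residual 16.2 km
  S_06: calculated 62.9 vs reported 62.9 → residual 0.0 km
S_03, S_04, S_06 are mutually consistent (residuals ≈ 0); S_05 is off by 16.2 km.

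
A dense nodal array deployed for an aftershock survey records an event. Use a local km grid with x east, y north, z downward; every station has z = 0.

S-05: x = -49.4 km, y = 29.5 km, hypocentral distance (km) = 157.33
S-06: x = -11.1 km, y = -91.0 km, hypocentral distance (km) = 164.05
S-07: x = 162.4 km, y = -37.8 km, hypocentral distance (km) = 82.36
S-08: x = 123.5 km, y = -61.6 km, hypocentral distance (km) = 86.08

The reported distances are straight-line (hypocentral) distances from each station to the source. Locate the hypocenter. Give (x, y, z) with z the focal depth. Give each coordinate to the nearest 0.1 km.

x ≈ 107.2 km, y ≈ 21.9 km, depth ≈ 13.1 km

Each station gives a sphere (x−x_i)² + (y−y_i)² + z² = d_i² (stations at z=0).
Subtracting the S-05 sphere from S-06 and S-07: z² cancels, leaving linear equations in x and y:
76.6 x − 241.0 y = 2933.93
423.6 x − 134.6 y = 42461.55
Solving: x ≈ 107.198, y ≈ 21.898 km (keep extra digits for the depth step; rounded: 107.2, 21.9).
Then from the S-05 sphere: z² = 157.33² − (x + 49.4)² − (y − 29.5)² with x = 107.198, y = 21.898, so z ≈ 13.115 ≈ 13.1 km.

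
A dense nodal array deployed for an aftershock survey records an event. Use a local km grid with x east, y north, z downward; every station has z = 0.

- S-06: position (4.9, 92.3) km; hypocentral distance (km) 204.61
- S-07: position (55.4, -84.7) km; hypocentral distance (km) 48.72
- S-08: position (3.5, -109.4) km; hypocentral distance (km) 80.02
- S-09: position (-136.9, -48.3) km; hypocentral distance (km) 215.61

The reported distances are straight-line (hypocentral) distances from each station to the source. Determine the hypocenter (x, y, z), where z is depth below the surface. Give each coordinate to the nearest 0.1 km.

x ≈ 68.2 km, y ≈ -96.9 km, depth ≈ 45.4 km

Each station gives a sphere (x−x_i)² + (y−y_i)² + z² = d_i² (stations at z=0).
Subtracting the S-06 sphere from S-07 and S-08: z² cancels, leaving linear equations in x and y:
101.0 x − 354.0 y = 41191.56
-2.8 x − 403.4 y = 38899.36
Solving: x ≈ 68.200, y ≈ -96.902 km (keep extra digits for the depth step; rounded: 68.2, -96.9).
Then from the S-06 sphere: z² = 204.61² − (x − 4.9)² − (y − 92.3)² with x = 68.200, y = -96.902, so z ≈ 45.398 ≈ 45.4 km.
Check against S-09 (with the unrounded solution): distance 215.61 ≈ 215.61 km. ✓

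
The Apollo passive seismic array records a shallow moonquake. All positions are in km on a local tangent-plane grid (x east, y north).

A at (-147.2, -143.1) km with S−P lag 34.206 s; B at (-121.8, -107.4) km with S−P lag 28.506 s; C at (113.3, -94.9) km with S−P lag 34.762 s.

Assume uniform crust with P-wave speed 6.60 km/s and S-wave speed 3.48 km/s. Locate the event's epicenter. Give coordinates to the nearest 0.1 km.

Distance from S−P lag: d = Δt · v_P v_S / (v_P − v_S) = Δt · (6.60·3.48)/(6.60−3.48) ≈ 7.3615·Δt.
So d_A = 251.81, d_B = 209.85, d_C = 255.90 km.
Circle about each station: (x + 147.2)² + (y + 143.1)² = 251.81²; (x + 121.8)² + (y + 107.4)² = 209.85²; (x − 113.3)² + (y + 94.9)² = 255.90².
Subtracting pairs of circle equations eliminates x²+y² and gives linear equations (the radical axes):
50.8 x + 71.4 y = 3595.80
521.0 x + 96.4 y = -22379.08
Solving the 2×2 system: x ≈ -60.2, y ≈ 93.2 km.

-60.2 km east, 93.2 km north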